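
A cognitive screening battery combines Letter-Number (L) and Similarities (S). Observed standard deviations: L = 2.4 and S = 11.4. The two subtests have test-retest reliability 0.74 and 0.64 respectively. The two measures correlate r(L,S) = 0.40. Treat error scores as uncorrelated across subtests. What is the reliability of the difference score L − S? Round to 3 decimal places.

0.576

Var(L−S) = 2.4² + 11.4² − 2·2.4·11.4·0.40 = 135.72 − 21.888 = 113.832.
With uncorrelated errors the cross-covariances are all true-score covariance, so they carry over unchanged; only the diagonal terms shrink to ρᵢσᵢ².
True-score variance = [2.4²·0.74 + 11.4²·0.64] − 21.888 = 87.4368 − 21.888 = 65.5488.
Reliability = 65.5488 / 113.832 = 0.576.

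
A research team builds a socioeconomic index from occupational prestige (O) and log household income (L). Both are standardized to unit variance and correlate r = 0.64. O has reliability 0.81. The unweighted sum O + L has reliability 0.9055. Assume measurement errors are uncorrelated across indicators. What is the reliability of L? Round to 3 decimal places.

Var(O+L) = 2 + 2·0.64 = 3.280.
True-score variance = ρ_O + ρ_L + 2·0.64, so 0.9055 = (0.81 + ρ_L + 1.28) / 3.280.
ρ_L = 0.9055·3.280 − 0.81 − 1.28 = 0.880.

0.880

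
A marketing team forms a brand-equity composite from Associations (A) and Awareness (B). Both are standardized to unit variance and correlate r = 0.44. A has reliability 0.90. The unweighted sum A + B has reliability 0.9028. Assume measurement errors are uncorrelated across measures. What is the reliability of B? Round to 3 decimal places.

Var(A+B) = 2 + 2·0.44 = 2.880.
True-score variance = ρ_A + ρ_B + 2·0.44, so 0.9028 = (0.90 + ρ_B + 0.88) / 2.880.
ρ_B = 0.9028·2.880 − 0.90 − 0.88 = 0.820.

0.820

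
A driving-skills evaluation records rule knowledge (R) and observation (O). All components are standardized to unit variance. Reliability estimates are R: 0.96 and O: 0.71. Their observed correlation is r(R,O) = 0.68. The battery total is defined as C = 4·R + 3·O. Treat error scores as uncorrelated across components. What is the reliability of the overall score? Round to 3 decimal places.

0.921

Var(C) = 4² + 3² + 2·[12·0.68] = 25 + 16.32 = 41.32.
With uncorrelated errors the cross-covariances are all true-score covariance, so they carry over unchanged; only the diagonal terms shrink to ρᵢσᵢ².
True-score variance = [4²·0.96 + 3²·0.71] + 16.32 = 21.75 + 16.32 = 38.07.
Reliability = 38.07 / 41.32 = 0.921.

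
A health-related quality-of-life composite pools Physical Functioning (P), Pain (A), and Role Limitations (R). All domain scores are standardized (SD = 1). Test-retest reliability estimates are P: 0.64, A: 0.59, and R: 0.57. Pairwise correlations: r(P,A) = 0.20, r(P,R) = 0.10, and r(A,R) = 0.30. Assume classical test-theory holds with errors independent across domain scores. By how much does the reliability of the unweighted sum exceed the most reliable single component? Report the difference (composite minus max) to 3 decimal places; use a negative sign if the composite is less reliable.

Var(sum) = 3 + 1.2 = 4.2; true-score variance = 1.8 + 1.2 = 3; composite reliability = 0.7143.
Max component reliability = 0.6400.
Difference = 0.7143 − 0.6400 = 0.074.

0.074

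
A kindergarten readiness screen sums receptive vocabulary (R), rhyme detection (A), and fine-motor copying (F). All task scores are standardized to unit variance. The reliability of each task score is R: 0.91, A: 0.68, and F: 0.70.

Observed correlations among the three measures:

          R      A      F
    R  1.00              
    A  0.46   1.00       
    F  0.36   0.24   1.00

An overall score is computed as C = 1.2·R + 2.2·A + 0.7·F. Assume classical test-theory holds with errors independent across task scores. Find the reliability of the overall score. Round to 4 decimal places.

Var(C) = 1.2² + 2.2² + 0.7² + 2·[2.64·0.46 + 0.84·0.36 + 1.54·0.24] = 6.77 + 3.7728 = 10.5428.
Under uncorrelated errors the observed covariances equal the true-score covariances, so only the own-variance terms attenuate.
True-score variance = [1.2²·0.91 + 2.2²·0.68 + 0.7²·0.70] + 3.7728 = 4.9446 + 3.7728 = 8.7174.
Reliability = 8.7174 / 10.5428 = 0.8269.

0.8269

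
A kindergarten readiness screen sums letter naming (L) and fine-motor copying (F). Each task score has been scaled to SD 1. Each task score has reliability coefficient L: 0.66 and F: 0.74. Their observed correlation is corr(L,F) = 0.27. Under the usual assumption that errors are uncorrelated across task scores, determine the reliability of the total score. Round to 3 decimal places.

Var(L+F) = 2 + 2·[0.27] = 2 + 0.54 = 2.54.
Under uncorrelated errors the observed covariances equal the true-score covariances, so only the own-variance terms attenuate.
True-score variance = [0.66 + 0.74] + 0.54 = 1.4 + 0.54 = 1.94.
Reliability = 1.94 / 2.54 = 0.764.

0.764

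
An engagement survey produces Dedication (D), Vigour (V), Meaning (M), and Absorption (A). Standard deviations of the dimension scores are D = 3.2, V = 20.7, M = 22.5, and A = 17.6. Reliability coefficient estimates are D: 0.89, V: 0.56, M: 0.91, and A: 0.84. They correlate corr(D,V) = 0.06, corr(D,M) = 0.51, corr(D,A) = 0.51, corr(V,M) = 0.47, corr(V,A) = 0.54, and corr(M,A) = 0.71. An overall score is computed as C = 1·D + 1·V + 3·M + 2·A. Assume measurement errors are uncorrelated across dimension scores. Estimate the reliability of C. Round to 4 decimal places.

Var(C) = 3.2² + 20.7² + 3²·22.5² + 2²·17.6² + 2·[3.2·20.7·0.06 + 3·3.2·22.5·0.51 + 2·3.2·17.6·0.51 + 3·20.7·22.5·0.47 + 2·20.7·17.6·0.54 + 6·22.5·17.6·0.71] = 6234.02 + 5817.43 = 12051.4.
Under uncorrelated errors the observed covariances equal the true-score covariances, so only the own-variance terms attenuate.
True-score variance = [3.2²·0.89 + 20.7²·0.56 + 3²·22.5²·0.91 + 2²·17.6²·0.84] + 5817.43 = 5436.05 + 5817.43 = 11253.5.
Reliability = 11253.5 / 12051.4 = 0.9338.

0.9338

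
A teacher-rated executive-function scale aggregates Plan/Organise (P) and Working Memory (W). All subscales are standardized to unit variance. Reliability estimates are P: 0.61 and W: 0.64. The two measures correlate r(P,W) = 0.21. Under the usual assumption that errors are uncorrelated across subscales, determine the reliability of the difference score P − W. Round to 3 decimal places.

Var(P−W) = 1 + 1 − 2·0.21 = 2 − 0.42 = 1.58.
Under uncorrelated errors the observed covariances equal the true-score covariances, so only the own-variance terms attenuate.
True-score variance = [0.61 + 0.64] − 0.42 = 1.25 − 0.42 = 0.83.
Reliability = 0.83 / 1.58 = 0.525.

0.525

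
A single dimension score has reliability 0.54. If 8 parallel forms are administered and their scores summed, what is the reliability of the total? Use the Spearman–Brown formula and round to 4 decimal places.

0.9038

ρ_k = kρ / (1 + (k−1)ρ) = 8·0.54 / (1 + 7·0.54) = 4.320 / 4.780 = 0.9038.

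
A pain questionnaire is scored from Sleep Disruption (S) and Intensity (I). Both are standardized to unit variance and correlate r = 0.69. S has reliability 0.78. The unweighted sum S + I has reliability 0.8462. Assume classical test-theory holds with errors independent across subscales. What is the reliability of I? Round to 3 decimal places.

Var(S+I) = 2 + 2·0.69 = 3.380.
True-score variance = ρ_S + ρ_I + 2·0.69, so 0.8462 = (0.78 + ρ_I + 1.38) / 3.380.
ρ_I = 0.8462·3.380 − 0.78 − 1.38 = 0.700.

0.700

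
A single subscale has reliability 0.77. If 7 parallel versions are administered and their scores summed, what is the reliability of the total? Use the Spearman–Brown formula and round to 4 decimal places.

0.9591

ρ_k = kρ / (1 + (k−1)ρ) = 7·0.77 / (1 + 6·0.77) = 5.390 / 5.620 = 0.9591.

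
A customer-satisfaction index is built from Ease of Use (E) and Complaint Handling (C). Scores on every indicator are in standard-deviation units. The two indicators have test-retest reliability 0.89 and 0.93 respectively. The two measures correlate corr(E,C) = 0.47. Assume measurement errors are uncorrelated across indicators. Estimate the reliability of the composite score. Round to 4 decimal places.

0.9388

Var(E+C) = 2 + 2·[0.47] = 2 + 0.94 = 2.94.
Because errors are independent across components, Cov(Tᵢ,Tⱼ) = Cov(Xᵢ,Xⱼ); the off-diagonal part of the true-score variance is the same as above.
True-score variance = [0.89 + 0.93] + 0.94 = 1.82 + 0.94 = 2.76.
Reliability = 2.76 / 2.94 = 0.9388.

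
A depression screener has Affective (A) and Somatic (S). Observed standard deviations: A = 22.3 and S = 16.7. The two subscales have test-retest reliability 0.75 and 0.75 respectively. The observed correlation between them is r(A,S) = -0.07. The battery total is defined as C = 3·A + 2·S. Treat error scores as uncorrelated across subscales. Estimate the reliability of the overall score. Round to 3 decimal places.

0.735

Var(C) = 3²·22.3² + 2²·16.7² + 2·[6·22.3·16.7·(-0.07)] = 5591.17 − 312.824 = 5278.35.
With uncorrelated errors the cross-covariances are all true-score covariance, so they carry over unchanged; only the diagonal terms shrink to ρᵢσᵢ².
True-score variance = [3²·22.3²·0.75 + 2²·16.7²·0.75] − 312.824 = 4193.38 − 312.824 = 3880.55.
Reliability = 3880.55 / 5278.35 = 0.735.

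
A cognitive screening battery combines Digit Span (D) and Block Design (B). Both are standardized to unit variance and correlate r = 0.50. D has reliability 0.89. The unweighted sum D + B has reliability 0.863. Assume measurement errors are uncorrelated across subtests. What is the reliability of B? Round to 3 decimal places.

0.699

Var(D+B) = 2 + 2·0.50 = 3.000.
True-score variance = ρ_D + ρ_B + 2·0.50, so 0.863 = (0.89 + ρ_B + 1.00) / 3.000.
ρ_B = 0.863·3.000 − 0.89 − 1.00 = 0.699.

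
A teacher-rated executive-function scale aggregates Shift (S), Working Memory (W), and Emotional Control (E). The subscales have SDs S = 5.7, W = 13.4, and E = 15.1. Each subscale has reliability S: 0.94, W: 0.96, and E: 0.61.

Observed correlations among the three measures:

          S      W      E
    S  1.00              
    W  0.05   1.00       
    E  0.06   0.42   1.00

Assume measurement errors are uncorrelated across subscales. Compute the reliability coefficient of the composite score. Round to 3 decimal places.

0.844

Var(S+W+E) = 5.7² + 13.4² + 15.1² + 2·[5.7·13.4·0.05 + 5.7·15.1·0.06 + 13.4·15.1·0.42] = 440.06 + 187.932 = 627.992.
With uncorrelated errors the cross-covariances are all true-score covariance, so they carry over unchanged; only the diagonal terms shrink to ρᵢσᵢ².
True-score variance = [5.7²·0.94 + 13.4²·0.96 + 15.1²·0.61] + 187.932 = 342.004 + 187.932 = 529.936.
Reliability = 529.936 / 627.992 = 0.844.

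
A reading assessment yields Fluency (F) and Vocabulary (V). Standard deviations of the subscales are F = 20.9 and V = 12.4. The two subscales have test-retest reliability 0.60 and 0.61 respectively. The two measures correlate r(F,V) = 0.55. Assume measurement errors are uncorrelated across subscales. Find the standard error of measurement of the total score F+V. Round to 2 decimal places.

15.32

Var(total) = 590.57 + 285.076 = 875.646.
True-score variance = 355.88 + 285.076 = 640.956, so reliability = 0.7320.
Error variance = 875.646 − 640.956 = 234.69; SEM = √234.69 = 15.32.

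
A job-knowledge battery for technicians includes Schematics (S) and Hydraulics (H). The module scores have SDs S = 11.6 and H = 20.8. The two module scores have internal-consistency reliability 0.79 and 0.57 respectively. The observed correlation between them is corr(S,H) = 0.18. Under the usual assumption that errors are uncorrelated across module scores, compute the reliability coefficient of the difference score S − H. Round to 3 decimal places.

0.554

Var(S−H) = 11.6² + 20.8² − 2·11.6·20.8·0.18 = 567.2 − 86.8608 = 480.339.
Under uncorrelated errors the observed covariances equal the true-score covariances, so only the own-variance terms attenuate.
True-score variance = [11.6²·0.79 + 20.8²·0.57] − 86.8608 = 352.907 − 86.8608 = 266.046.
Reliability = 266.046 / 480.339 = 0.554.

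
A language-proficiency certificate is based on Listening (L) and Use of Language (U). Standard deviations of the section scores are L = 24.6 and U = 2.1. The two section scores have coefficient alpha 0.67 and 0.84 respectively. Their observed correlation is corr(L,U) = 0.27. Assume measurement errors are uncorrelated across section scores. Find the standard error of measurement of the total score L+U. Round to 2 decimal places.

Var(total) = 609.57 + 27.8964 = 637.466.
True-score variance = 409.162 + 27.8964 = 437.058, so reliability = 0.6856.
Error variance = 637.466 − 437.058 = 200.408; SEM = √200.408 = 14.16.

14.16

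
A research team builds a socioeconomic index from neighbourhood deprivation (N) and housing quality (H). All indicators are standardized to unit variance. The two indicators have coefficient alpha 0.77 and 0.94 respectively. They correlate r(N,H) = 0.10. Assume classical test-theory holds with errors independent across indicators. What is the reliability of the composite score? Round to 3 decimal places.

Var(N+H) = 2 + 2·[0.10] = 2 + 0.2 = 2.2.
With uncorrelated errors the cross-covariances are all true-score covariance, so they carry over unchanged; only the diagonal terms shrink to ρᵢσᵢ².
True-score variance = [0.77 + 0.94] + 0.2 = 1.71 + 0.2 = 1.91.
Reliability = 1.91 / 2.2 = 0.868.

0.868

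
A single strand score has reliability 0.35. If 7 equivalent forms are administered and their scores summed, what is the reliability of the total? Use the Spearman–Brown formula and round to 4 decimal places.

0.7903

ρ_k = kρ / (1 + (k−1)ρ) = 7·0.35 / (1 + 6·0.35) = 2.450 / 3.100 = 0.7903.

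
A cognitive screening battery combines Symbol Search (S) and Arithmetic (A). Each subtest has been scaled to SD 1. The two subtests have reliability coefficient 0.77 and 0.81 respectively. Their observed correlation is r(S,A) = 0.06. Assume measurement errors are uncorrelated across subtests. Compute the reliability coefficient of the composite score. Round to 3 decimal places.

Var(S+A) = 2 + 2·[0.06] = 2 + 0.12 = 2.12.
With uncorrelated errors the cross-covariances are all true-score covariance, so they carry over unchanged; only the diagonal terms shrink to ρᵢσᵢ².
True-score variance = [0.77 + 0.81] + 0.12 = 1.58 + 0.12 = 1.7.
Reliability = 1.7 / 2.12 = 0.802.

0.802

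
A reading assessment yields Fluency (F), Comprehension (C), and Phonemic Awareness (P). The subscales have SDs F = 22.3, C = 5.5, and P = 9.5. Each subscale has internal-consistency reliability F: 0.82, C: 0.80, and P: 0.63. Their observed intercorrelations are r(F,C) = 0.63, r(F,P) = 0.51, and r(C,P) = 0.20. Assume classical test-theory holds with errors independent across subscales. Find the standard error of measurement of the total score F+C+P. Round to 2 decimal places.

11.36

Var(total) = 617.79 + 391.526 = 1009.32.
True-score variance = 488.835 + 391.526 = 880.361, so reliability = 0.8722.
Error variance = 1009.32 − 880.361 = 128.955; SEM = √128.955 = 11.36.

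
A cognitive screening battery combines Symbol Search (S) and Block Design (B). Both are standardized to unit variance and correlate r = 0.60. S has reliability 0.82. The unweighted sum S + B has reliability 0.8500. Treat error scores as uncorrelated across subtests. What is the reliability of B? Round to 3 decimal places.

0.700

Var(S+B) = 2 + 2·0.60 = 3.200.
True-score variance = ρ_S + ρ_B + 2·0.60, so 0.8500 = (0.82 + ρ_B + 1.20) / 3.200.
ρ_B = 0.8500·3.200 − 0.82 − 1.20 = 0.700.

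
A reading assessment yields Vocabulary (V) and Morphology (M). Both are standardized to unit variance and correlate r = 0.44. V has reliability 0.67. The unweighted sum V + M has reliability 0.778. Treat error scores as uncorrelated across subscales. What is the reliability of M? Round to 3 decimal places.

Var(V+M) = 2 + 2·0.44 = 2.880.
True-score variance = ρ_V + ρ_M + 2·0.44, so 0.778 = (0.67 + ρ_M + 0.88) / 2.880.
ρ_M = 0.778·2.880 − 0.67 − 0.88 = 0.691.

0.691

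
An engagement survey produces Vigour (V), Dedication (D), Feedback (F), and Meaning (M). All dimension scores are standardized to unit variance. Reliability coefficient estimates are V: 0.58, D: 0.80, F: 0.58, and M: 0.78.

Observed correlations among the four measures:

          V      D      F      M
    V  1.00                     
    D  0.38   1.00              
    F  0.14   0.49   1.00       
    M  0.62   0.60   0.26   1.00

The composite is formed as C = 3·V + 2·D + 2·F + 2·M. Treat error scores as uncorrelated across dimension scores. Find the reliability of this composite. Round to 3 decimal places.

Var(C) = 3² + 2² + 2² + 2² + 2·[6·0.38 + 6·0.14 + 6·0.62 + 4·0.49 + 4·0.60 + 4·0.26] = 21 + 24.48 = 45.48.
Because errors are independent across components, Cov(Tᵢ,Tⱼ) = Cov(Xᵢ,Xⱼ); the off-diagonal part of the true-score variance is the same as above.
True-score variance = [3²·0.58 + 2²·0.80 + 2²·0.58 + 2²·0.78] + 24.48 = 13.86 + 24.48 = 38.34.
Reliability = 38.34 / 45.48 = 0.843.

0.843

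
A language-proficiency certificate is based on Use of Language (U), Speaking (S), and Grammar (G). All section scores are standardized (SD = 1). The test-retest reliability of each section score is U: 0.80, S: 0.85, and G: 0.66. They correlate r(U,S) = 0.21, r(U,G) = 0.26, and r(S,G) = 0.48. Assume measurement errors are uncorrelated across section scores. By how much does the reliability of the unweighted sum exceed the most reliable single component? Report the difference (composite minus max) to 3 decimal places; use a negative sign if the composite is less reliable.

Var(sum) = 3 + 1.9 = 4.9; true-score variance = 2.31 + 1.9 = 4.21; composite reliability = 0.8592.
Max component reliability = 0.8500.
Difference = 0.8592 − 0.8500 = 0.009.

0.009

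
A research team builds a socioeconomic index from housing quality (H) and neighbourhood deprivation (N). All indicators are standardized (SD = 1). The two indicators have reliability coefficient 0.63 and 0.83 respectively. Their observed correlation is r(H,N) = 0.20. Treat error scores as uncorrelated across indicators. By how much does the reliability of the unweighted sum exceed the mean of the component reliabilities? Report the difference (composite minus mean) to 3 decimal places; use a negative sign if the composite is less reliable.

Var(sum) = 2 + 0.4 = 2.4; true-score variance = 1.46 + 0.4 = 1.86; composite reliability = 0.7750.
Mean component reliability = 0.7300.
Difference = 0.7750 − 0.7300 = 0.045.

0.045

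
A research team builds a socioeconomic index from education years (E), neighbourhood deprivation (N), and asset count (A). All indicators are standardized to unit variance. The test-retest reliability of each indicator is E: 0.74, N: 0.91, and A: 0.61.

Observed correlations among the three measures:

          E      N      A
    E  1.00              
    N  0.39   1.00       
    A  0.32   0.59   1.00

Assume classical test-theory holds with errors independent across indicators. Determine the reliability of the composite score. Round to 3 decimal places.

0.868

Var(E+N+A) = 3 + 2·[0.39 + 0.32 + 0.59] = 3 + 2.6 = 5.6.
Under uncorrelated errors the observed covariances equal the true-score covariances, so only the own-variance terms attenuate.
True-score variance = [0.74 + 0.91 + 0.61] + 2.6 = 2.26 + 2.6 = 4.86.
Reliability = 4.86 / 5.6 = 0.868.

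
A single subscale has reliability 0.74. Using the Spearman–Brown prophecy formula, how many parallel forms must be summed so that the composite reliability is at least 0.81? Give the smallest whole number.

k ≥ ρ*(1−ρ₁)/(ρ₁(1−ρ*)) = 0.81·0.26 / (0.74·0.19) = 1.498.
Smallest integer k = 2.

2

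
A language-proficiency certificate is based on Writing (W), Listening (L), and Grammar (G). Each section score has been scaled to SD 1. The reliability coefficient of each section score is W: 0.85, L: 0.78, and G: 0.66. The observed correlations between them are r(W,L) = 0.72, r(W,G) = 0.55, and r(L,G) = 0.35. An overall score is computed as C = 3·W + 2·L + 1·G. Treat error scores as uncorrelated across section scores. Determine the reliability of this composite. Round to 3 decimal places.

Var(C) = 3² + 2² + 1 + 2·[6·0.72 + 3·0.55 + 2·0.35] = 14 + 13.34 = 27.34.
Under uncorrelated errors the observed covariances equal the true-score covariances, so only the own-variance terms attenuate.
True-score variance = [3²·0.85 + 2²·0.78 + 0.66] + 13.34 = 11.43 + 13.34 = 24.77.
Reliability = 24.77 / 27.34 = 0.906.

0.906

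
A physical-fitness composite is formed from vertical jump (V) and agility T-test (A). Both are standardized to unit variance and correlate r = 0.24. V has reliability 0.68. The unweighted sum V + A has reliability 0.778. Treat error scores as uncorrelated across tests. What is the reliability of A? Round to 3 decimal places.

Var(V+A) = 2 + 2·0.24 = 2.480.
True-score variance = ρ_V + ρ_A + 2·0.24, so 0.778 = (0.68 + ρ_A + 0.48) / 2.480.
ρ_A = 0.778·2.480 − 0.68 − 0.48 = 0.769.

0.769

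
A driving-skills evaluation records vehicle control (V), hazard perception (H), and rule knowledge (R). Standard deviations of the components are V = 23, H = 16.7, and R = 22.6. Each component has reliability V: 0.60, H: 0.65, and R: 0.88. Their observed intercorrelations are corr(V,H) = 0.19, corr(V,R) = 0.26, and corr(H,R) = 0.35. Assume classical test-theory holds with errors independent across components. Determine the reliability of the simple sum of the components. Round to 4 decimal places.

Var(V+H+R) = 23² + 16.7² + 22.6² + 2·[23·16.7·0.19 + 23·22.6·0.26 + 16.7·22.6·0.35] = 1318.65 + 680.448 = 1999.1.
Under uncorrelated errors the observed covariances equal the true-score covariances, so only the own-variance terms attenuate.
True-score variance = [23²·0.60 + 16.7²·0.65 + 22.6²·0.88] + 680.448 = 948.147 + 680.448 = 1628.6.
Reliability = 1628.6 / 1999.1 = 0.8147.

0.8147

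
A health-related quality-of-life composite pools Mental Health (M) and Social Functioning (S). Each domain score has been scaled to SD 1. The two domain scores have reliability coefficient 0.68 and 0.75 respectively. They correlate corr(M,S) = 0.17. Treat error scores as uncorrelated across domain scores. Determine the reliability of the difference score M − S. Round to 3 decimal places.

Var(M−S) = 1 + 1 − 2·0.17 = 2 − 0.34 = 1.66.
With uncorrelated errors the cross-covariances are all true-score covariance, so they carry over unchanged; only the diagonal terms shrink to ρᵢσᵢ².
True-score variance = [0.68 + 0.75] − 0.34 = 1.43 − 0.34 = 1.09.
Reliability = 1.09 / 1.66 = 0.657.

0.657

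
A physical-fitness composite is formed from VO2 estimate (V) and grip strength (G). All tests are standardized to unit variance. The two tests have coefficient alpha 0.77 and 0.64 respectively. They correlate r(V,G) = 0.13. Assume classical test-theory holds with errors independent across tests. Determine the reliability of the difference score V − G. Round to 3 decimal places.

Var(V−G) = 1 + 1 − 2·0.13 = 2 − 0.26 = 1.74.
With uncorrelated errors the cross-covariances are all true-score covariance, so they carry over unchanged; only the diagonal terms shrink to ρᵢσᵢ².
True-score variance = [0.77 + 0.64] − 0.26 = 1.41 − 0.26 = 1.15.
Reliability = 1.15 / 1.74 = 0.661.

0.661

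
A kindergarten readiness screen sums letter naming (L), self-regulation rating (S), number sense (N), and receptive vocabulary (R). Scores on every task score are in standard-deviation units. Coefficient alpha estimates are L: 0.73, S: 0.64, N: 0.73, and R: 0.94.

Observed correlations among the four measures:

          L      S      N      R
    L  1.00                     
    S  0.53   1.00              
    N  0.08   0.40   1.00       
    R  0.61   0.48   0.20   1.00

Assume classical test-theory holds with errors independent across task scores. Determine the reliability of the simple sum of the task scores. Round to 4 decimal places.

Var(L+S+N+R) = 4 + 2·[0.53 + 0.08 + 0.61 + 0.40 + 0.48 + 0.20] = 4 + 4.6 = 8.6.
Because errors are independent across components, Cov(Tᵢ,Tⱼ) = Cov(Xᵢ,Xⱼ); the off-diagonal part of the true-score variance is the same as above.
True-score variance = [0.73 + 0.64 + 0.73 + 0.94] + 4.6 = 3.04 + 4.6 = 7.64.
Reliability = 7.64 / 8.6 = 0.8884.

0.8884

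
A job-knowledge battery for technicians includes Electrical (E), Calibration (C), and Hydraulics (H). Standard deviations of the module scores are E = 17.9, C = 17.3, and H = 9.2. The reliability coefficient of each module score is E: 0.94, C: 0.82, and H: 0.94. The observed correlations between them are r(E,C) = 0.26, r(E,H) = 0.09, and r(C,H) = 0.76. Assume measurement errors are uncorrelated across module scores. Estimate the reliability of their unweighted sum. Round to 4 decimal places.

0.9312

Var(E+C+H) = 17.9² + 17.3² + 9.2² + 2·[17.9·17.3·0.26 + 17.9·9.2·0.09 + 17.3·9.2·0.76] = 704.34 + 432.594 = 1136.93.
With uncorrelated errors the cross-covariances are all true-score covariance, so they carry over unchanged; only the diagonal terms shrink to ρᵢσᵢ².
True-score variance = [17.9²·0.94 + 17.3²·0.82 + 9.2²·0.94] + 432.594 = 626.165 + 432.594 = 1058.76.
Reliability = 1058.76 / 1136.93 = 0.9312.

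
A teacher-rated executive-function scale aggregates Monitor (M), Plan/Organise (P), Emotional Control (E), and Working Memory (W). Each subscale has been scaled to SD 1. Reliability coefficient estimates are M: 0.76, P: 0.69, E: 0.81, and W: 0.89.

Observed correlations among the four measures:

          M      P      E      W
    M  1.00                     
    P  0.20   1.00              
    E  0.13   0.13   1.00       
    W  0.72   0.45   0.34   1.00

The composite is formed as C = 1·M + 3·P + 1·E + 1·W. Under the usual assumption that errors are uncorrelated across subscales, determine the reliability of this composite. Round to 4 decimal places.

0.8253

Var(C) = 1 + 3² + 1 + 1 + 2·[3·0.20 + 0.13 + 0.72 + 3·0.13 + 3·0.45 + 0.34] = 12 + 7.06 = 19.06.
With uncorrelated errors the cross-covariances are all true-score covariance, so they carry over unchanged; only the diagonal terms shrink to ρᵢσᵢ².
True-score variance = [0.76 + 3²·0.69 + 0.81 + 0.89] + 7.06 = 8.67 + 7.06 = 15.73.
Reliability = 15.73 / 19.06 = 0.8253.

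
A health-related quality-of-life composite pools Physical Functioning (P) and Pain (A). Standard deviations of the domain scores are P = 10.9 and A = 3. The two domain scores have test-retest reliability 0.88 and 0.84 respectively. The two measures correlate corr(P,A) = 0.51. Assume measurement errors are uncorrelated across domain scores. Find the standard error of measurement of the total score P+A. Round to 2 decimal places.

Var(total) = 127.81 + 33.354 = 161.164.
True-score variance = 112.113 + 33.354 = 145.467, so reliability = 0.9026.
Error variance = 161.164 − 145.467 = 15.6972; SEM = √15.6972 = 3.96.

3.96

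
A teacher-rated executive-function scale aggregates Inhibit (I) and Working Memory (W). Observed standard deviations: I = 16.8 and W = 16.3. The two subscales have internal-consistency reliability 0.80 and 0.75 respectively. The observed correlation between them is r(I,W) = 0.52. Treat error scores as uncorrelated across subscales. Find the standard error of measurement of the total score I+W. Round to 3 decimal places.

11.085

Var(total) = 547.93 + 284.794 = 832.724.
True-score variance = 425.06 + 284.794 = 709.853, so reliability = 0.8524.
Error variance = 832.724 − 709.853 = 122.87; SEM = √122.87 = 11.085.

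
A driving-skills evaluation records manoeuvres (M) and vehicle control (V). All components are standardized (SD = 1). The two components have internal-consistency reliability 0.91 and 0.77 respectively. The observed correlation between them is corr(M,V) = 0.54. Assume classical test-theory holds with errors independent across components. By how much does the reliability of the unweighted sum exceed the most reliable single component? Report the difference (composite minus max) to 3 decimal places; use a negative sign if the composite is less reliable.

Var(sum) = 2 + 1.08 = 3.08; true-score variance = 1.68 + 1.08 = 2.76; composite reliability = 0.8961.
Max component reliability = 0.9100.
Difference = 0.8961 − 0.9100 = -0.014.

-0.014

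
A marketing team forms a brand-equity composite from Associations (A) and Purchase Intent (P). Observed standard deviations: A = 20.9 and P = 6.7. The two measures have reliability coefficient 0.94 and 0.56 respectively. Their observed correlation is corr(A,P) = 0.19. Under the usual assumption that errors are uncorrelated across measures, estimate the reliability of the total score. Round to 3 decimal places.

Var(A+P) = 20.9² + 6.7² + 2·[20.9·6.7·0.19] = 481.7 + 53.2114 = 534.911.
With uncorrelated errors the cross-covariances are all true-score covariance, so they carry over unchanged; only the diagonal terms shrink to ρᵢσᵢ².
True-score variance = [20.9²·0.94 + 6.7²·0.56] + 53.2114 = 435.74 + 53.2114 = 488.951.
Reliability = 488.951 / 534.911 = 0.914.

0.914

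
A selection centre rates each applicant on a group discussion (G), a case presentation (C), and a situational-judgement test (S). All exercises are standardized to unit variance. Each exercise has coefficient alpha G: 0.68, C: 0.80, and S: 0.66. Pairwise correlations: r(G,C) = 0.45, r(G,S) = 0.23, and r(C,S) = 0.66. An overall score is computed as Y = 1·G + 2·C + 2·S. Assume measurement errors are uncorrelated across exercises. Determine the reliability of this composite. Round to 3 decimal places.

Var(Y) = 1 + 2² + 2² + 2·[2·0.45 + 2·0.23 + 4·0.66] = 9 + 8 = 17.
With uncorrelated errors the cross-covariances are all true-score covariance, so they carry over unchanged; only the diagonal terms shrink to ρᵢσᵢ².
True-score variance = [0.68 + 2²·0.80 + 2²·0.66] + 8 = 6.52 + 8 = 14.52.
Reliability = 14.52 / 17 = 0.854.

0.854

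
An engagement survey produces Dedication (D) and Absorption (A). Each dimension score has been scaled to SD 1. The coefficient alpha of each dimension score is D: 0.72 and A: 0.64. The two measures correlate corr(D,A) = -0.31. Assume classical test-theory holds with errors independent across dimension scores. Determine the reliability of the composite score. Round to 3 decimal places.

0.536

Var(D+A) = 2 + 2·[(-0.31)] = 2 − 0.62 = 1.38.
With uncorrelated errors the cross-covariances are all true-score covariance, so they carry over unchanged; only the diagonal terms shrink to ρᵢσᵢ².
True-score variance = [0.72 + 0.64] − 0.62 = 1.36 − 0.62 = 0.74.
Reliability = 0.74 / 1.38 = 0.536.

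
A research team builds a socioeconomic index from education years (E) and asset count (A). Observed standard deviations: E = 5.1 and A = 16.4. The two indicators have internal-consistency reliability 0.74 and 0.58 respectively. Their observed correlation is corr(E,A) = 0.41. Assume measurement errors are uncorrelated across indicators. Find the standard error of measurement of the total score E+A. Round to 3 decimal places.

10.942

Var(total) = 294.97 + 68.5848 = 363.555.
True-score variance = 175.244 + 68.5848 = 243.829, so reliability = 0.6707.
Error variance = 363.555 − 243.829 = 119.726; SEM = √119.726 = 10.942.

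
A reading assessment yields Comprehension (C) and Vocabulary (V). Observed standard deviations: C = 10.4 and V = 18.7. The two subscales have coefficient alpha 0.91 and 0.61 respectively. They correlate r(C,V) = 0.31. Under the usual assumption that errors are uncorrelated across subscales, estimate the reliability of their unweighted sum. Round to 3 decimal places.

0.747

Var(C+V) = 10.4² + 18.7² + 2·[10.4·18.7·0.31] = 457.85 + 120.578 = 578.428.
With uncorrelated errors the cross-covariances are all true-score covariance, so they carry over unchanged; only the diagonal terms shrink to ρᵢσᵢ².
True-score variance = [10.4²·0.91 + 18.7²·0.61] + 120.578 = 311.737 + 120.578 = 432.314.
Reliability = 432.314 / 578.428 = 0.747.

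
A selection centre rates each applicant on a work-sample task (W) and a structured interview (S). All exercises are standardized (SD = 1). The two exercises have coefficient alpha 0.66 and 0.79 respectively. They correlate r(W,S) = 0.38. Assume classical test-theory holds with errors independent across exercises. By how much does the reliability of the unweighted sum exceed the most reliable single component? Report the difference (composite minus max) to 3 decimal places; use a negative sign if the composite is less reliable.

0.011

Var(sum) = 2 + 0.76 = 2.76; true-score variance = 1.45 + 0.76 = 2.21; composite reliability = 0.8007.
Max component reliability = 0.7900.
Difference = 0.8007 − 0.7900 = 0.011.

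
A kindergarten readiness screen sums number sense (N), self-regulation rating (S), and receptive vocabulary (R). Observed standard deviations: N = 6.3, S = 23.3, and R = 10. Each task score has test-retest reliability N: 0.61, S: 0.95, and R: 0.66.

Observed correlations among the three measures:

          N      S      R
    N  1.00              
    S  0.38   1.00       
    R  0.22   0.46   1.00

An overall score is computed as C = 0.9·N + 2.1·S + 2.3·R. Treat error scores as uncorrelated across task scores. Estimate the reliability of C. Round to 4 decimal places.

0.9267

Var(C) = 0.9²·6.3² + 2.1²·23.3² + 2.3²·10² + 2·[1.89·6.3·23.3·0.38 + 2.07·6.3·10·0.22 + 4.83·23.3·10·0.46] = 2955.29 + 1303.59 = 4258.88.
With uncorrelated errors the cross-covariances are all true-score covariance, so they carry over unchanged; only the diagonal terms shrink to ρᵢσᵢ².
True-score variance = [0.9²·6.3²·0.61 + 2.1²·23.3²·0.95 + 2.3²·10²·0.66] + 1303.59 = 2643.19 + 1303.59 = 3946.78.
Reliability = 3946.78 / 4258.88 = 0.9267.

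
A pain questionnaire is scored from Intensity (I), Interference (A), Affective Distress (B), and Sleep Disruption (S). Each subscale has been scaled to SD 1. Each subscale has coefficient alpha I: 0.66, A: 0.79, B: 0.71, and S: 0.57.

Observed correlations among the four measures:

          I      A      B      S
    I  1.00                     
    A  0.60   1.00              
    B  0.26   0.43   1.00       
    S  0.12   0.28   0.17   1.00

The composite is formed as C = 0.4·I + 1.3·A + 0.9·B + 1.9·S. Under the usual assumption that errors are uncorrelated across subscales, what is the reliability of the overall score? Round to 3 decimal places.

Var(C) = 0.4² + 1.3² + 0.9² + 1.9² + 2·[0.52·0.60 + 0.36·0.26 + 0.76·0.12 + 1.17·0.43 + 2.47·0.28 + 1.71·0.17] = 6.27 + 3.9644 = 10.2344.
Because errors are independent across components, Cov(Tᵢ,Tⱼ) = Cov(Xᵢ,Xⱼ); the off-diagonal part of the true-score variance is the same as above.
True-score variance = [0.4²·0.66 + 1.3²·0.79 + 0.9²·0.71 + 1.9²·0.57] + 3.9644 = 4.0735 + 3.9644 = 8.0379.
Reliability = 8.0379 / 10.2344 = 0.785.

0.785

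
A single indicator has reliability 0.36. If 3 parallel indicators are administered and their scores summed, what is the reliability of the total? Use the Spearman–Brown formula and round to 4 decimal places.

ρ_k = kρ / (1 + (k−1)ρ) = 3·0.36 / (1 + 2·0.36) = 1.080 / 1.720 = 0.6279.

0.6279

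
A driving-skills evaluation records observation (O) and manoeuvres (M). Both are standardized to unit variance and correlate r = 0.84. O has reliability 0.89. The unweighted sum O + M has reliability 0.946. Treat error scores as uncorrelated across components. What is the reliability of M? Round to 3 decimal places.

Var(O+M) = 2 + 2·0.84 = 3.680.
True-score variance = ρ_O + ρ_M + 2·0.84, so 0.946 = (0.89 + ρ_M + 1.68) / 3.680.
ρ_M = 0.946·3.680 − 0.89 − 1.68 = 0.911.

0.911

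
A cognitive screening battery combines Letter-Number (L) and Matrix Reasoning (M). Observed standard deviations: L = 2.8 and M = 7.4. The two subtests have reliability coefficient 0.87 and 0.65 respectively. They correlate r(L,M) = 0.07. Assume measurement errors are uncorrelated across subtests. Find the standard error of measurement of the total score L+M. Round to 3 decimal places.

4.493

Var(total) = 62.6 + 2.9008 = 65.5008.
True-score variance = 42.4148 + 2.9008 = 45.3156, so reliability = 0.6918.
Error variance = 65.5008 − 45.3156 = 20.1852; SEM = √20.1852 = 4.493.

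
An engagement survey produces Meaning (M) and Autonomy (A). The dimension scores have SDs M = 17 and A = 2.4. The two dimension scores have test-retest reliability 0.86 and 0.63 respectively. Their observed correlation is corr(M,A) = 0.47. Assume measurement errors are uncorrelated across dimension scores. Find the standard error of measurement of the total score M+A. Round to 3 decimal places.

6.526

Var(total) = 294.76 + 38.352 = 333.112.
True-score variance = 252.169 + 38.352 = 290.521, so reliability = 0.8721.
Error variance = 333.112 − 290.521 = 42.5912; SEM = √42.5912 = 6.526.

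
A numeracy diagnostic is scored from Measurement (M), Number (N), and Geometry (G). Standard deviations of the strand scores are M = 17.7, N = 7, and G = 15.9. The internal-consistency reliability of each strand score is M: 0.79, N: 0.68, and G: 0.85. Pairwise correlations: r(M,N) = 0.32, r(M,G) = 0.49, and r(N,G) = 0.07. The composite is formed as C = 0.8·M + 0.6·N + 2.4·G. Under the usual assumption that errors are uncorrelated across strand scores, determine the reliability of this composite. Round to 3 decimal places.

Var(C) = 0.8²·17.7² + 0.6²·7² + 2.4²·15.9² + 2·[0.48·17.7·7·0.32 + 1.92·17.7·15.9·0.49 + 1.44·7·15.9·0.07] = 1674.33 + 590.039 = 2264.37.
Because errors are independent across components, Cov(Tᵢ,Tⱼ) = Cov(Xᵢ,Xⱼ); the off-diagonal part of the true-score variance is the same as above.
True-score variance = [0.8²·17.7²·0.79 + 0.6²·7²·0.68 + 2.4²·15.9²·0.85] + 590.039 = 1408.15 + 590.039 = 1998.19.
Reliability = 1998.19 / 2264.37 = 0.882.

0.882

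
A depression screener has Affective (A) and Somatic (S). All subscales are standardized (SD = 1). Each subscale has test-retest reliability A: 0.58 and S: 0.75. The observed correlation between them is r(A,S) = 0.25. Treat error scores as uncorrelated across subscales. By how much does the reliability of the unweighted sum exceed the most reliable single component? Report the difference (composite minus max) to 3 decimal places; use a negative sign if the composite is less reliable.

Var(sum) = 2 + 0.5 = 2.5; true-score variance = 1.33 + 0.5 = 1.83; composite reliability = 0.7320.
Max component reliability = 0.7500.
Difference = 0.7320 − 0.7500 = -0.018.

-0.018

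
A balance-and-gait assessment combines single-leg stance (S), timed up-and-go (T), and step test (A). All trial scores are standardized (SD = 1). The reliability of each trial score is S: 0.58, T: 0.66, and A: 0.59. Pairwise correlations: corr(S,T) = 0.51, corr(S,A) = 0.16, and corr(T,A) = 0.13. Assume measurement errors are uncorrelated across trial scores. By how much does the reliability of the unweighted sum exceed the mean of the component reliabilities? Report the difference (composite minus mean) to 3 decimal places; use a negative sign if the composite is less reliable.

0.136

Var(sum) = 3 + 1.6 = 4.6; true-score variance = 1.83 + 1.6 = 3.43; composite reliability = 0.7457.
Mean component reliability = 0.6100.
Difference = 0.7457 − 0.6100 = 0.136.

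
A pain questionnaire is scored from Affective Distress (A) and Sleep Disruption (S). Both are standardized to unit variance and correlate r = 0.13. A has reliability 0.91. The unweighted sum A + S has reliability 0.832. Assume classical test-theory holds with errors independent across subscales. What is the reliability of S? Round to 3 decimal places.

Var(A+S) = 2 + 2·0.13 = 2.260.
True-score variance = ρ_A + ρ_S + 2·0.13, so 0.832 = (0.91 + ρ_S + 0.26) / 2.260.
ρ_S = 0.832·2.260 − 0.91 − 0.26 = 0.710.

0.710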